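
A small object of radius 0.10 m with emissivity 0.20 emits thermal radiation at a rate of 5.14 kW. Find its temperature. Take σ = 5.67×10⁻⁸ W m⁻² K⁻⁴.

T ≈ 1380 K

A = 4πr² = 4π × (0.10)² = 0.126 m².
From P = εσAT⁴, T = (P / εσA)^(1/4) = (5140 / (0.20 × 5.67×10⁻⁸ × 0.126))^(1/4).
T = (3.61×10^12)^(1/4) = 1380 K.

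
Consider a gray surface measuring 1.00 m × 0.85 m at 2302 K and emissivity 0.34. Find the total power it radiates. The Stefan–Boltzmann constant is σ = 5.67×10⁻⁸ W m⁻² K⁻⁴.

P ≈ 4.60×10^5 W

A = 1.00 × 0.85 = 0.850 m².
P = εσAT⁴ = 0.34 × 5.67×10⁻⁸ × 0.850 × (2302)⁴ = 0.34 × 5.67×10⁻⁸ × 0.850 × 2.81×10^13.
P = 4.60×10^5 W.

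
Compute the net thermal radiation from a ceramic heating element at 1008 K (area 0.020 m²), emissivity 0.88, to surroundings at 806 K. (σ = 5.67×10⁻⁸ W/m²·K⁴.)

Q = εσA(T⁴ − T_s⁴). T⁴ − T_s⁴ = (1008)⁴ − (806)⁴ = 1.03×10^12 − 4.22×10^11 = 6.10×10^11 K⁴.
Q = 0.88 × 5.67×10⁻⁸ × 0.0200 × 6.10×10^11 = 609 W.

Q ≈ 609 W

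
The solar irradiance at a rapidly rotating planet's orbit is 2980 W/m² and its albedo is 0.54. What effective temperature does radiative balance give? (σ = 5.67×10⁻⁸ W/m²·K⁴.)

Power absorbed = (1−a)S·πR²; power emitted = 4πR²σT⁴. Equating and cancelling πR²:
T = ((1−a)S / 4σ)^(1/4) = (1370 / (4 × 5.67×10⁻⁸))^(1/4) = (6.04×10^9)^(1/4).
T = 279 K.

T ≈ 279 K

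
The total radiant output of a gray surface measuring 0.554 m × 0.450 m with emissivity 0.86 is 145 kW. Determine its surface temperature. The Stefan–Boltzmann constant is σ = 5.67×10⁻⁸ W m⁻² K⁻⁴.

T ≈ 1860 K

A = 0.554 × 0.450 = 0.249 m².
From P = εσAT⁴, T = (P / εσA)^(1/4) = (1.45×10^5 / (0.86 × 5.67×10⁻⁸ × 0.249))^(1/4).
T = (1.19×10^13)^(1/4) = 1860 K.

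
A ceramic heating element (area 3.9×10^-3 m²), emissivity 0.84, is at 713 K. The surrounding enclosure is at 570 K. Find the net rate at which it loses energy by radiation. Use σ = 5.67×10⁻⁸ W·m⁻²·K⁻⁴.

Q = εσA(T⁴ − T_s⁴). T⁴ − T_s⁴ = (713)⁴ − (570)⁴ = 2.58×10^11 − 1.06×10^11 = 1.53×10^11 K⁴.
Q = 0.84 × 5.67×10⁻⁸ × 3.90×10^-3 × 1.53×10^11 = 28.4 W.

Q ≈ 28.4 W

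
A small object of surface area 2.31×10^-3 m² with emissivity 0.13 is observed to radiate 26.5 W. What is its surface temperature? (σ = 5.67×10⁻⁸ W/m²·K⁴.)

T ≈ 1120 K

From P = εσAT⁴, T = (P / εσA)^(1/4) = (26.5 / (0.13 × 5.67×10⁻⁸ × 2.31×10^-3))^(1/4).
T = (1.56×10^12)^(1/4) = 1120 K.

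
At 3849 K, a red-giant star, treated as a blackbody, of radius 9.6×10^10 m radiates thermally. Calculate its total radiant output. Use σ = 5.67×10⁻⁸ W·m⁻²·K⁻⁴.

A = 4πr² = 4π × (9.6×10^10)² = 1.16×10^23 m².
P = σAT⁴ = 5.67×10⁻⁸ × 1.16×10^23 × (3849)⁴ = 5.67×10⁻⁸ × 1.16×10^23 × 2.19×10^14.
P = 1.44×10^30 W.

P ≈ 1.44×10^30 W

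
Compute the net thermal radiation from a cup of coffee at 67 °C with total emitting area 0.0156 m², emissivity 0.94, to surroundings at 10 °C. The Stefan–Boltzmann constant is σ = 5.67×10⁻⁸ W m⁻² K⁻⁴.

Q ≈ 5.78 W

Convert: 67 °C = 340 K; 10 °C = 283 K.
Q = εσA(T⁴ − T_s⁴). T⁴ − T_s⁴ = (340)⁴ − (283)⁴ = 1.34×10^10 − 6.41×10^9 = 6.95×10^9 K⁴.
Q = 0.94 × 5.67×10⁻⁸ × 0.0156 × 6.95×10^9 = 5.78 W.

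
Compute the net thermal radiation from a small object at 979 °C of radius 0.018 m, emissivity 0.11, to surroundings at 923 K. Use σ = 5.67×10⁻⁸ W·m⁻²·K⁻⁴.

A = 4πr² = 4π × (0.018)² = 4.07×10^-3 m².
Convert: 979 °C = 1252 K.
Q = εσA(T⁴ − T_s⁴). T⁴ − T_s⁴ = (1252)⁴ − (923)⁴ = 2.46×10^12 − 7.26×10^11 = 1.73×10^12 K⁴.
Q = 0.11 × 5.67×10⁻⁸ × 4.07×10^-3 × 1.73×10^12 = 44.0 W.

Q ≈ 44.0 W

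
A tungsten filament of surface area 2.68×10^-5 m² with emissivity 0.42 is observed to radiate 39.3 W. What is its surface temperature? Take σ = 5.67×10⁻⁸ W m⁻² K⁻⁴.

T ≈ 2800 K

From P = εσAT⁴, T = (P / εσA)^(1/4) = (39.3 / (0.42 × 5.67×10⁻⁸ × 2.68×10^-5))^(1/4).
T = (6.16×10^13)^(1/4) = 2800 K.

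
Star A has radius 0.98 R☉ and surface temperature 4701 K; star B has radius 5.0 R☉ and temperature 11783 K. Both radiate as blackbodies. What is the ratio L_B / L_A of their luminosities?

L = 4πR²σT⁴ ∝ R²T⁴, so L_B/L_A = (5.0/0.98)² × (11783/4701)⁴ = 26.0 × 39.5 = 1030.

L_B/L_A ≈ 1030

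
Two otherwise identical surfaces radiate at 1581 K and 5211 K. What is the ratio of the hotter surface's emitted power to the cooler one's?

ratio ≈ 118

P ∝ T⁴, so the ratio is (5211/1581)⁴ = (3.296)⁴ = 118.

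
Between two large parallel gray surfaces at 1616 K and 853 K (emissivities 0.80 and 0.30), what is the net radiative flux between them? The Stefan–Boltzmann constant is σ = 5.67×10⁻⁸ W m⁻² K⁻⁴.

q ≈ 99500 W/m²

For two large parallel gray plates, q = σ(T₁⁴ − T₂⁴) / (1/ε₁ + 1/ε₂ − 1).
1/ε₁ + 1/ε₂ − 1 = 1/0.80 + 1/0.30 − 1 = 3.583.
T₁⁴ − T₂⁴ = 6.82×10^12 − 5.29×10^11 = 6.29×10^12 K⁴.
q = 5.67×10⁻⁸ × 6.29×10^12 / 3.583 = 99500 W/m².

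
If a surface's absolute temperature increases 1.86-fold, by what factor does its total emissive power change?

P ∝ T⁴, so the power scales as (1.86)⁴ = 12.0.

factor ≈ 12.0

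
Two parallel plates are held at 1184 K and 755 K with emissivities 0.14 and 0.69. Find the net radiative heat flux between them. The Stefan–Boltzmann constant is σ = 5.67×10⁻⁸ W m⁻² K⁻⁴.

q ≈ 12200 W/m²

For two large parallel gray plates, q = σ(T₁⁴ − T₂⁴) / (1/ε₁ + 1/ε₂ − 1).
1/ε₁ + 1/ε₂ − 1 = 1/0.14 + 1/0.69 − 1 = 7.592.
T₁⁴ − T₂⁴ = 1.97×10^12 − 3.25×10^11 = 1.64×10^12 K⁴.
q = 5.67×10⁻⁸ × 1.64×10^12 / 7.592 = 12200 W/m².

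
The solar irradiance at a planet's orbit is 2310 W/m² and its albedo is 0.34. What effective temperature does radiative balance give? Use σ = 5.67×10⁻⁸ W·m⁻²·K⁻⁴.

Power absorbed = (1−a)S·πR²; power emitted = 4πR²σT⁴. Equating and cancelling πR²:
T = ((1−a)S / 4σ)^(1/4) = (1520 / (4 × 5.67×10⁻⁸))^(1/4) = (6.72×10^9)^(1/4).
T = 286 K.

T ≈ 286 K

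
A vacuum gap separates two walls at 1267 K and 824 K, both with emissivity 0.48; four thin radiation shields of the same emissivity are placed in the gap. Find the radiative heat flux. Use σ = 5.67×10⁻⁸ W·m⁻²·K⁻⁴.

Each of the 5 gaps contributes resistance (2/ε − 1) = 2/0.48 − 1 = 3.167; total = 15.83.
q = σ(T₁⁴ − T₂⁴) / 15.83 = 5.67×10⁻⁸ × 2.12×10^12 / 15.83 = 7580 W/m².

q ≈ 7580 W/m²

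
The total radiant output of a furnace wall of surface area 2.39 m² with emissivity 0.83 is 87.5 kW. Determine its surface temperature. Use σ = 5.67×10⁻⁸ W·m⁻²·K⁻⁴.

From P = εσAT⁴, T = (P / εσA)^(1/4) = (87500 / (0.83 × 5.67×10⁻⁸ × 2.39))^(1/4).
T = (7.78×10^11)^(1/4) = 939 K.

T ≈ 939 K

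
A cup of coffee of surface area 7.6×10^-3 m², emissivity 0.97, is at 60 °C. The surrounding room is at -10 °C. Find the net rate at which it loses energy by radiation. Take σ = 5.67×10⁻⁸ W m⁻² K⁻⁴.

Convert: 60 °C = 333 K; -10 °C = 263 K.
Q = εσA(T⁴ − T_s⁴). T⁴ − T_s⁴ = (333)⁴ − (263)⁴ = 1.23×10^10 − 4.78×10^9 = 7.51×10^9 K⁴.
Q = 0.97 × 5.67×10⁻⁸ × 7.60×10^-3 × 7.51×10^9 = 3.14 W.

Q ≈ 3.14 W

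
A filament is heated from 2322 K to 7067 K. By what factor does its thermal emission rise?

ratio ≈ 85.8

P ∝ T⁴, so the ratio is (7067/2322)⁴ = (3.043)⁴ = 85.8.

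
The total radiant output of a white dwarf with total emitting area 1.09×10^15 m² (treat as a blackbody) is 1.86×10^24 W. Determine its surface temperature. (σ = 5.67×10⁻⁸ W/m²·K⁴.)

From P = σAT⁴, T = (P / σA)^(1/4) = (1.86×10^24 / (5.67×10⁻⁸ × 1.09×10^15))^(1/4).
T = (3.01×10^16)^(1/4) = 13200 K.

T ≈ 13200 K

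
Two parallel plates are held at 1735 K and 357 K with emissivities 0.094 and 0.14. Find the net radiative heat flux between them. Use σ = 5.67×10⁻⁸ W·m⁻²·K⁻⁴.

For two large parallel gray plates, q = σ(T₁⁴ − T₂⁴) / (1/ε₁ + 1/ε₂ − 1).
1/ε₁ + 1/ε₂ − 1 = 1/0.094 + 1/0.14 − 1 = 16.78.
T₁⁴ − T₂⁴ = 9.06×10^12 − 1.62×10^10 = 9.05×10^12 K⁴.
q = 5.67×10⁻⁸ × 9.05×10^12 / 16.78 = 30600 W/m².

q ≈ 30600 W/m²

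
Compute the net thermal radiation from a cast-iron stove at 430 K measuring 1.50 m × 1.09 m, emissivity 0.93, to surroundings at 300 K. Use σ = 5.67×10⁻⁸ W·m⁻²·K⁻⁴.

A = 1.50 × 1.09 = 1.64 m².
Q = εσA(T⁴ − T_s⁴). T⁴ − T_s⁴ = (430)⁴ − (300)⁴ = 3.42×10^10 − 8.10×10^9 = 2.61×10^10 K⁴.
Q = 0.93 × 5.67×10⁻⁸ × 1.64 × 2.61×10^10 = 2250 W.

Q ≈ 2250 W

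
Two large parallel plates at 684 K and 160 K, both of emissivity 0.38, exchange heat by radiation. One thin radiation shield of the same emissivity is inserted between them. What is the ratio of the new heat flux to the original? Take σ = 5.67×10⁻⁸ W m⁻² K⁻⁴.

ratio ≈ 0.500

With N identical shields there are N+1 = 2 gaps in series, each with the same radiative resistance, so the flux falls to 1/(N+1) of its unshielded value.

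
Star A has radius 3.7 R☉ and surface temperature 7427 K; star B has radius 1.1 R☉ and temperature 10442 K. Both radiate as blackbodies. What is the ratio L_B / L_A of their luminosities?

L = 4πR²σT⁴ ∝ R²T⁴, so L_B/L_A = (1.1/3.7)² × (10442/7427)⁴ = 0.0884 × 3.91 = 0.345.

L_B/L_A ≈ 0.345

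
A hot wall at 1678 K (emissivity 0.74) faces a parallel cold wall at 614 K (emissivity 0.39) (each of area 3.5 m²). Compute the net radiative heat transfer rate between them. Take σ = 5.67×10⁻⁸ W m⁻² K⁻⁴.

Q ≈ 5.30×10^5 W

For two large parallel gray plates, q = σ(T₁⁴ − T₂⁴) / (1/ε₁ + 1/ε₂ − 1).
1/ε₁ + 1/ε₂ − 1 = 1/0.74 + 1/0.39 − 1 = 2.915.
T₁⁴ − T₂⁴ = 7.93×10^12 − 1.42×10^11 = 7.79×10^12 K⁴.
q = 5.67×10⁻⁸ × 7.79×10^12 / 2.915 = 1.51×10^5 W/m².
Q = q·A = 1.51×10^5 × 3.5 = 5.30×10^5 W.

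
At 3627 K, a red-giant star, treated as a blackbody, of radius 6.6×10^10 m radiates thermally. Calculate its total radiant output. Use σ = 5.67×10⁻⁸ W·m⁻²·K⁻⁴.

P ≈ 5.37×10^29 W

A = 4πr² = 4π × (6.6×10^10)² = 5.47×10^22 m².
P = σAT⁴ = 5.67×10⁻⁸ × 5.47×10^22 × (3627)⁴ = 5.67×10⁻⁸ × 5.47×10^22 × 1.73×10^14.
P = 5.37×10^29 W.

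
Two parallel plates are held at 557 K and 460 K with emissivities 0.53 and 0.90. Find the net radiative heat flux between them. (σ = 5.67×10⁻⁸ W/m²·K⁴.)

q ≈ 1460 W/m²

For two large parallel gray plates, q = σ(T₁⁴ − T₂⁴) / (1/ε₁ + 1/ε₂ − 1).
1/ε₁ + 1/ε₂ − 1 = 1/0.53 + 1/0.90 − 1 = 1.998.
T₁⁴ − T₂⁴ = 9.63×10^10 − 4.48×10^10 = 5.15×10^10 K⁴.
q = 5.67×10⁻⁸ × 5.15×10^10 / 1.998 = 1460 W/m².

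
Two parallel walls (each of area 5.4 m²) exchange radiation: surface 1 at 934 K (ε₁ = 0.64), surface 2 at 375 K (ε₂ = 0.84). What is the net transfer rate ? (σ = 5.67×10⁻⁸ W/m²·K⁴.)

For two large parallel gray plates, q = σ(T₁⁴ − T₂⁴) / (1/ε₁ + 1/ε₂ − 1).
1/ε₁ + 1/ε₂ − 1 = 1/0.64 + 1/0.84 − 1 = 1.753.
T₁⁴ − T₂⁴ = 7.61×10^11 − 1.98×10^10 = 7.41×10^11 K⁴.
q = 5.67×10⁻⁸ × 7.41×10^11 / 1.753 = 24000 W/m².
Q = q·A = 24000 × 5.4 = 1.29×10^5 W.

Q ≈ 1.29×10^5 W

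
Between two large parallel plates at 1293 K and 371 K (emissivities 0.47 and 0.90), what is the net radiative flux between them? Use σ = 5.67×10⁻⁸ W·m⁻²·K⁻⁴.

q ≈ 70300 W/m²

For two large parallel gray plates, q = σ(T₁⁴ − T₂⁴) / (1/ε₁ + 1/ε₂ − 1).
1/ε₁ + 1/ε₂ − 1 = 1/0.47 + 1/0.90 − 1 = 2.239.
T₁⁴ − T₂⁴ = 2.80×10^12 − 1.89×10^10 = 2.78×10^12 K⁴.
q = 5.67×10⁻⁸ × 2.78×10^12 / 2.239 = 70300 W/m².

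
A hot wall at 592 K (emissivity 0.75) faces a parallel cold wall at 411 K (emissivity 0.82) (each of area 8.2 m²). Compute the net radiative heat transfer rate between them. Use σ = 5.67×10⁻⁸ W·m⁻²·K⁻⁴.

Q ≈ 28200 W

For two large parallel gray plates, q = σ(T₁⁴ − T₂⁴) / (1/ε₁ + 1/ε₂ − 1).
1/ε₁ + 1/ε₂ − 1 = 1/0.75 + 1/0.82 − 1 = 1.553.
T₁⁴ − T₂⁴ = 1.23×10^11 − 2.85×10^10 = 9.43×10^10 K⁴.
q = 5.67×10⁻⁸ × 9.43×10^10 / 1.553 = 3440 W/m².
Q = q·A = 3440 × 8.2 = 28200 W.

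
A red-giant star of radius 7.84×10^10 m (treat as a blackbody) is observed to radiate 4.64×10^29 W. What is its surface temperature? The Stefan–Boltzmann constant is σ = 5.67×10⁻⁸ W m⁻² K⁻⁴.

T ≈ 3210 K

A = 4πr² = 4π × (7.84×10^10)² = 7.72×10^22 m².
From P = σAT⁴, T = (P / σA)^(1/4) = (4.64×10^29 / (5.67×10⁻⁸ × 7.72×10^22))^(1/4).
T = (1.06×10^14)^(1/4) = 3210 K.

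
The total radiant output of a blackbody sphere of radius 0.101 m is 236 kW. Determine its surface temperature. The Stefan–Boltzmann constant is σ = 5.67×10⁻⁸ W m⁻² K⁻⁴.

A = 4πr² = 4π × (0.101)² = 0.128 m².
From P = σAT⁴, T = (P / σA)^(1/4) = (2.36×10^5 / (5.67×10⁻⁸ × 0.128))^(1/4).
T = (3.25×10^13)^(1/4) = 2390 K.

T ≈ 2390 K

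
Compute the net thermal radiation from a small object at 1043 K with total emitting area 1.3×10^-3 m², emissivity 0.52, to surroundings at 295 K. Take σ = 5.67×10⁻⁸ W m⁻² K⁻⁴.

Q = εσA(T⁴ − T_s⁴). T⁴ − T_s⁴ = (1043)⁴ − (295)⁴ = 1.18×10^12 − 7.57×10^9 = 1.18×10^12 K⁴.
Q = 0.52 × 5.67×10⁻⁸ × 1.30×10^-3 × 1.18×10^12 = 45.1 W.

Q ≈ 45.1 W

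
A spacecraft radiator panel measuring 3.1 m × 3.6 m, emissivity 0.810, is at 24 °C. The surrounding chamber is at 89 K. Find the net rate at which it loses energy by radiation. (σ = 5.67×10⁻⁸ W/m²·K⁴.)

Q ≈ 3960 W

A = 3.1 × 3.6 = 11.2 m².
Convert: 24 °C = 297 K.
Q = εσA(T⁴ − T_s⁴). T⁴ − T_s⁴ = (297)⁴ − (89)⁴ = 7.78×10^9 − 6.27×10^7 = 7.72×10^9 K⁴.
Q = 0.810 × 5.67×10⁻⁸ × 11.2 × 7.72×10^9 = 3960 W.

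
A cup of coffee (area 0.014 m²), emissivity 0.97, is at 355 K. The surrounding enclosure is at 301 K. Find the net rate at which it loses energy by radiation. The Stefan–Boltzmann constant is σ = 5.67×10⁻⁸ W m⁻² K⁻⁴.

Q ≈ 5.91 W

Q = εσA(T⁴ − T_s⁴). T⁴ − T_s⁴ = (355)⁴ − (301)⁴ = 1.59×10^10 − 8.21×10^9 = 7.67×10^9 K⁴.
Q = 0.97 × 5.67×10⁻⁸ × 0.0140 × 7.67×10^9 = 5.91 W.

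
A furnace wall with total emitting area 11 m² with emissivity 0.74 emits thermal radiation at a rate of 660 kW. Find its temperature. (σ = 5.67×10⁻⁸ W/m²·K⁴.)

T ≈ 1090 K

From P = εσAT⁴, T = (P / εσA)^(1/4) = (6.60×10^5 / (0.74 × 5.67×10⁻⁸ × 11.0))^(1/4).
T = (1.43×10^12)^(1/4) = 1090 K.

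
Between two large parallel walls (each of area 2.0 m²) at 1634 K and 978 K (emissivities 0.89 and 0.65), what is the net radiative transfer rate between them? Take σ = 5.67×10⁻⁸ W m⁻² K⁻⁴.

Q ≈ 4.24×10^5 W

For two large parallel gray plates, q = σ(T₁⁴ − T₂⁴) / (1/ε₁ + 1/ε₂ − 1).
1/ε₁ + 1/ε₂ − 1 = 1/0.89 + 1/0.65 − 1 = 1.662.
T₁⁴ − T₂⁴ = 7.13×10^12 − 9.15×10^11 = 6.21×10^12 K⁴.
q = 5.67×10⁻⁸ × 6.21×10^12 / 1.662 = 2.12×10^5 W/m².
Q = q·A = 2.12×10^5 × 2.0 = 4.24×10^5 W.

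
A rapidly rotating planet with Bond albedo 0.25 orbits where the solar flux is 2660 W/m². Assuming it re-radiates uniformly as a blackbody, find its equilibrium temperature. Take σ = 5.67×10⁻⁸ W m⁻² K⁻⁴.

T ≈ 306 K

Power absorbed = (1−a)S·πR²; power emitted = 4πR²σT⁴. Equating and cancelling πR²:
T = ((1−a)S / 4σ)^(1/4) = (2000 / (4 × 5.67×10⁻⁸))^(1/4) = (8.80×10^9)^(1/4).
T = 306 K.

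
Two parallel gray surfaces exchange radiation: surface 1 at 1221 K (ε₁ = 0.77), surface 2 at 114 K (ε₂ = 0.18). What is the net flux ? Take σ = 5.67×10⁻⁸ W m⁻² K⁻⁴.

For two large parallel gray plates, q = σ(T₁⁴ − T₂⁴) / (1/ε₁ + 1/ε₂ − 1).
1/ε₁ + 1/ε₂ − 1 = 1/0.77 + 1/0.18 − 1 = 5.854.
T₁⁴ − T₂⁴ = 2.22×10^12 − 1.69×10^8 = 2.22×10^12 K⁴.
q = 5.67×10⁻⁸ × 2.22×10^12 / 5.854 = 21500 W/m².

q ≈ 21500 W/m²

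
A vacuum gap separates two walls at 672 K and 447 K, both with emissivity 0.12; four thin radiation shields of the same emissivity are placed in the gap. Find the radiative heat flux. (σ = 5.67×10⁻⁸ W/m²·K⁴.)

q ≈ 119 W/m²

Each of the 5 gaps contributes resistance (2/ε − 1) = 2/0.12 − 1 = 15.67; total = 78.33.
q = σ(T₁⁴ − T₂⁴) / 78.33 = 5.67×10⁻⁸ × 1.64×10^11 / 78.33 = 119 W/m².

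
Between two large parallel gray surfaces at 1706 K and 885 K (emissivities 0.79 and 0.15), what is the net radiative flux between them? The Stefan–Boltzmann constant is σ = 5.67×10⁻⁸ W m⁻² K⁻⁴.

For two large parallel gray plates, q = σ(T₁⁴ − T₂⁴) / (1/ε₁ + 1/ε₂ − 1).
1/ε₁ + 1/ε₂ − 1 = 1/0.79 + 1/0.15 − 1 = 6.932.
T₁⁴ − T₂⁴ = 8.47×10^12 − 6.13×10^11 = 7.86×10^12 K⁴.
q = 5.67×10⁻⁸ × 7.86×10^12 / 6.932 = 64300 W/m².

q ≈ 64300 W/m²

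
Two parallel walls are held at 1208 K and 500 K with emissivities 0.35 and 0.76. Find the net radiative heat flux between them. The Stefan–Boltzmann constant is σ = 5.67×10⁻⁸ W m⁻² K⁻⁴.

q ≈ 36900 W/m²

For two large parallel gray plates, q = σ(T₁⁴ − T₂⁴) / (1/ε₁ + 1/ε₂ − 1).
1/ε₁ + 1/ε₂ − 1 = 1/0.35 + 1/0.76 − 1 = 3.173.
T₁⁴ − T₂⁴ = 2.13×10^12 − 6.25×10^10 = 2.07×10^12 K⁴.
q = 5.67×10⁻⁸ × 2.07×10^12 / 3.173 = 36900 W/m².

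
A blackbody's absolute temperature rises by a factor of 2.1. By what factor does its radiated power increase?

P ∝ T⁴, so the power scales as (2.1)⁴ = 19.4.

factor ≈ 19.4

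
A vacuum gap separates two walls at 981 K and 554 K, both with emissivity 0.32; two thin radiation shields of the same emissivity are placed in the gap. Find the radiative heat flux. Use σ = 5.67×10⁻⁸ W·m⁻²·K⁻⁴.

q ≈ 2990 W/m²

Each of the 3 gaps contributes resistance (2/ε − 1) = 2/0.32 − 1 = 5.250; total = 15.75.
q = σ(T₁⁴ − T₂⁴) / 15.75 = 5.67×10⁻⁸ × 8.32×10^11 / 15.75 = 2990 W/m².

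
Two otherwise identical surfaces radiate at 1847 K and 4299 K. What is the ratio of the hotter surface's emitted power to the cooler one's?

P ∝ T⁴, so the ratio is (4299/1847)⁴ = (2.328)⁴ = 29.3.

ratio ≈ 29.3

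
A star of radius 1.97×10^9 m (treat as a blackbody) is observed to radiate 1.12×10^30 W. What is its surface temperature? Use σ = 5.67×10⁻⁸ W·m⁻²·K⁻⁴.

A = 4πr² = 4π × (1.97×10^9)² = 4.88×10^19 m².
From P = σAT⁴, T = (P / σA)^(1/4) = (1.12×10^30 / (5.67×10⁻⁸ × 4.88×10^19))^(1/4).
T = (4.05×10^17)^(1/4) = 25200 K.

T ≈ 25200 K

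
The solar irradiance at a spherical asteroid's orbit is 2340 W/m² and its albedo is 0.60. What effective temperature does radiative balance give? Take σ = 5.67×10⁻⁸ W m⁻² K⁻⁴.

T ≈ 253 K

Power absorbed = (1−a)S·πR²; power emitted = 4πR²σT⁴. Equating and cancelling πR²:
T = ((1−a)S / 4σ)^(1/4) = (936 / (4 × 5.67×10⁻⁸))^(1/4) = (4.13×10^9)^(1/4).
T = 253 K.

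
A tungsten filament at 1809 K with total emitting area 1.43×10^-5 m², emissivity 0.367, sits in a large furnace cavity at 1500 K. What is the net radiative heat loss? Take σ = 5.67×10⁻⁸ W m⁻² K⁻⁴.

Q = εσA(T⁴ − T_s⁴). T⁴ − T_s⁴ = (1809)⁴ − (1500)⁴ = 1.07×10^13 − 5.06×10^12 = 5.65×10^12 K⁴.
Q = 0.367 × 5.67×10⁻⁸ × 1.43×10^-5 × 5.65×10^12 = 1.68 W.

Q ≈ 1.68 W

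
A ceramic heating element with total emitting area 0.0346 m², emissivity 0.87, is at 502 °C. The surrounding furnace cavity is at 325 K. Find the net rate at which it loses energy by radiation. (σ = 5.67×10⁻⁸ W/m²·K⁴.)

Convert: 502 °C = 775 K.
Q = εσA(T⁴ − T_s⁴). T⁴ − T_s⁴ = (775)⁴ − (325)⁴ = 3.61×10^11 − 1.12×10^10 = 3.50×10^11 K⁴.
Q = 0.87 × 5.67×10⁻⁸ × 0.0346 × 3.50×10^11 = 597 W.

Q ≈ 597 W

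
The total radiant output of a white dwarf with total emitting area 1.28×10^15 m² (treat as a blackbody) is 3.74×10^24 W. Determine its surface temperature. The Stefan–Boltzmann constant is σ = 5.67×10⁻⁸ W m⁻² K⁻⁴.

T ≈ 15100 K

From P = σAT⁴, T = (P / σA)^(1/4) = (3.74×10^24 / (5.67×10⁻⁸ × 1.28×10^15))^(1/4).
T = (5.15×10^16)^(1/4) = 15100 K.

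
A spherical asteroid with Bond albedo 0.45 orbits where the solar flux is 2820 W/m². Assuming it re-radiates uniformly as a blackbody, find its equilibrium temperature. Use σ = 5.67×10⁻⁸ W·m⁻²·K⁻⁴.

Power absorbed = (1−a)S·πR²; power emitted = 4πR²σT⁴. Equating and cancelling πR²:
T = ((1−a)S / 4σ)^(1/4) = (1550 / (4 × 5.67×10⁻⁸))^(1/4) = (6.84×10^9)^(1/4).
T = 288 K.

T ≈ 288 K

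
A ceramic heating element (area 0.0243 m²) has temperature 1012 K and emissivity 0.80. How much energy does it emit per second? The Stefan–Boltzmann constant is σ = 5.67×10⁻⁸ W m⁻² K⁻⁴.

Stefan–Boltzmann: P = εσAT⁴ = 0.80 × 5.67×10⁻⁸ × 0.0243 × (1012)⁴ = 0.80 × 5.67×10⁻⁸ × 0.0243 × 1.05×10^12.
P = 1160 W.

P ≈ 1160 W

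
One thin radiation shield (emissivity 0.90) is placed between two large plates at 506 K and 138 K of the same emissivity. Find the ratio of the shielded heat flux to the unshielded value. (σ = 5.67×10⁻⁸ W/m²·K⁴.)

With N identical shields there are N+1 = 2 gaps in series, each with the same radiative resistance, so the flux falls to 1/(N+1) of its unshielded value.

ratio ≈ 0.500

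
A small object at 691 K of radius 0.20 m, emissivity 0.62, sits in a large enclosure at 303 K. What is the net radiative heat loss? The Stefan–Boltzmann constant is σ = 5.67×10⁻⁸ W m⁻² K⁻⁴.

A = 4πr² = 4π × (0.20)² = 0.503 m².
Q = εσA(T⁴ − T_s⁴). T⁴ − T_s⁴ = (691)⁴ − (303)⁴ = 2.28×10^11 − 8.43×10^9 = 2.20×10^11 K⁴.
Q = 0.62 × 5.67×10⁻⁸ × 0.503 × 2.20×10^11 = 3880 W.

Q ≈ 3880 W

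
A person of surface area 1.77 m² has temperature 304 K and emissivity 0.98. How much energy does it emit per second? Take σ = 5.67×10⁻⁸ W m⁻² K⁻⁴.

Stefan–Boltzmann: P = εσAT⁴ = 0.98 × 5.67×10⁻⁸ × 1.77 × (304)⁴ = 0.98 × 5.67×10⁻⁸ × 1.77 × 8.54×10^9.
P = 840 W.

P ≈ 840 W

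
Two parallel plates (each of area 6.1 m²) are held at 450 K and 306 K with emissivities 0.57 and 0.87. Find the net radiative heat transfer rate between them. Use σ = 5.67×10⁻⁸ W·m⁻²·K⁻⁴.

For two large parallel gray plates, q = σ(T₁⁴ − T₂⁴) / (1/ε₁ + 1/ε₂ − 1).
1/ε₁ + 1/ε₂ − 1 = 1/0.57 + 1/0.87 − 1 = 1.904.
T₁⁴ − T₂⁴ = 4.10×10^10 − 8.77×10^9 = 3.22×10^10 K⁴.
q = 5.67×10⁻⁸ × 3.22×10^10 / 1.904 = 960 W/m².
Q = q·A = 960 × 6.1 = 5860 W.

Q ≈ 5860 W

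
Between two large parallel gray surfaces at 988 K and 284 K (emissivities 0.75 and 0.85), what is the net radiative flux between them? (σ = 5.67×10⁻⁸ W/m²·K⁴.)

For two large parallel gray plates, q = σ(T₁⁴ − T₂⁴) / (1/ε₁ + 1/ε₂ − 1).
1/ε₁ + 1/ε₂ − 1 = 1/0.75 + 1/0.85 − 1 = 1.510.
T₁⁴ − T₂⁴ = 9.53×10^11 − 6.51×10^9 = 9.46×10^11 K⁴.
q = 5.67×10⁻⁸ × 9.46×10^11 / 1.510 = 35500 W/m².

q ≈ 35500 W/m²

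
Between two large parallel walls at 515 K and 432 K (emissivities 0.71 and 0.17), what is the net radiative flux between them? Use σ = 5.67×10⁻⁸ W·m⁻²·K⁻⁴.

q ≈ 320 W/m²

For two large parallel gray plates, q = σ(T₁⁴ − T₂⁴) / (1/ε₁ + 1/ε₂ − 1).
1/ε₁ + 1/ε₂ − 1 = 1/0.71 + 1/0.17 − 1 = 6.291.
T₁⁴ − T₂⁴ = 7.03×10^10 − 3.48×10^10 = 3.55×10^10 K⁴.
q = 5.67×10⁻⁸ × 3.55×10^10 / 6.291 = 320 W/m².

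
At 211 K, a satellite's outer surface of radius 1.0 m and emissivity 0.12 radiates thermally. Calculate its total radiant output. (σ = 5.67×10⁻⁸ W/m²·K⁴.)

A = 4πr² = 4π × (1.0)² = 12.6 m².
P = εσAT⁴ = 0.12 × 5.67×10⁻⁸ × 12.6 × (211)⁴ = 0.12 × 5.67×10⁻⁸ × 12.6 × 1.98×10^9.
P = 169 W.

P ≈ 169 W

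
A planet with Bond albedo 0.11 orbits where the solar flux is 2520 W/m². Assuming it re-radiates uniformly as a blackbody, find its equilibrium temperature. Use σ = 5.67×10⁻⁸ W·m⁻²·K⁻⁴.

Power absorbed = (1−a)S·πR²; power emitted = 4πR²σT⁴. Equating and cancelling πR²:
T = ((1−a)S / 4σ)^(1/4) = (2240 / (4 × 5.67×10⁻⁸))^(1/4) = (9.89×10^9)^(1/4).
T = 315 K.

T ≈ 315 K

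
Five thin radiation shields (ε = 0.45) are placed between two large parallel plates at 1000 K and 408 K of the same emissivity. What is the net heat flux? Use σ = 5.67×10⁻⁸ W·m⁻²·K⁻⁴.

Each of the 6 gaps contributes resistance (2/ε − 1) = 2/0.45 − 1 = 3.444; total = 20.67.
q = σ(T₁⁴ − T₂⁴) / 20.67 = 5.67×10⁻⁸ × 9.72×10^11 / 20.67 = 2670 W/m².

q ≈ 2670 W/m²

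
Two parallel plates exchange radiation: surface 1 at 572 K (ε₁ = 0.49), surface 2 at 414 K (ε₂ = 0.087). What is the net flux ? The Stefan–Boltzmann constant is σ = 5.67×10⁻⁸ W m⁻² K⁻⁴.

For two large parallel gray plates, q = σ(T₁⁴ − T₂⁴) / (1/ε₁ + 1/ε₂ − 1).
1/ε₁ + 1/ε₂ − 1 = 1/0.49 + 1/0.087 − 1 = 12.54.
T₁⁴ − T₂⁴ = 1.07×10^11 − 2.94×10^10 = 7.77×10^10 K⁴.
q = 5.67×10⁻⁸ × 7.77×10^10 / 12.54 = 351 W/m².

q ≈ 351 W/m²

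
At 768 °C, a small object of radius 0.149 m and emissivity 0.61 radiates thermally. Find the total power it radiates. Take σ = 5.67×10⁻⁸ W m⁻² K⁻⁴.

A = 4πr² = 4π × (0.149)² = 0.279 m².
768 °C = 1041 K.
P = εσAT⁴ = 0.61 × 5.67×10⁻⁸ × 0.279 × (1041)⁴ = 0.61 × 5.67×10⁻⁸ × 0.279 × 1.17×10^12.
P = 11300 W.

P ≈ 11300 W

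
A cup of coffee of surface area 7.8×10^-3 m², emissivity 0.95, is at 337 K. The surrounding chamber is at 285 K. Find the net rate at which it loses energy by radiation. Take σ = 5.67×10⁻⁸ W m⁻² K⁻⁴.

Q = εσA(T⁴ − T_s⁴). T⁴ − T_s⁴ = (337)⁴ − (285)⁴ = 1.29×10^10 − 6.60×10^9 = 6.30×10^9 K⁴.
Q = 0.95 × 5.67×10⁻⁸ × 7.80×10^-3 × 6.30×10^9 = 2.65 W.

Q ≈ 2.65 W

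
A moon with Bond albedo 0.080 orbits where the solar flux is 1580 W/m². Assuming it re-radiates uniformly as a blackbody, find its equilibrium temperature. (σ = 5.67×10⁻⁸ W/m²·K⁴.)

T ≈ 283 K

Power absorbed = (1−a)S·πR²; power emitted = 4πR²σT⁴. Equating and cancelling πR²:
T = ((1−a)S / 4σ)^(1/4) = (1450 / (4 × 5.67×10⁻⁸))^(1/4) = (6.41×10^9)^(1/4).
T = 283 K.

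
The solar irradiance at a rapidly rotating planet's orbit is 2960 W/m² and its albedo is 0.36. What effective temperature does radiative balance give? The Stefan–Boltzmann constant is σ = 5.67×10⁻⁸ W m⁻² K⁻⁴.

T ≈ 302 K

Power absorbed = (1−a)S·πR²; power emitted = 4πR²σT⁴. Equating and cancelling πR²:
T = ((1−a)S / 4σ)^(1/4) = (1890 / (4 × 5.67×10⁻⁸))^(1/4) = (8.35×10^9)^(1/4).
T = 302 K.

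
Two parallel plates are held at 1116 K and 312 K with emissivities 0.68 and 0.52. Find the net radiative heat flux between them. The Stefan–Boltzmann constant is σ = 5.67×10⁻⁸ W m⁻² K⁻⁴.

q ≈ 36500 W/m²

For two large parallel gray plates, q = σ(T₁⁴ − T₂⁴) / (1/ε₁ + 1/ε₂ − 1).
1/ε₁ + 1/ε₂ − 1 = 1/0.68 + 1/0.52 − 1 = 2.394.
T₁⁴ − T₂⁴ = 1.55×10^12 − 9.48×10^9 = 1.54×10^12 K⁴.
q = 5.67×10⁻⁸ × 1.54×10^12 / 2.394 = 36500 W/m².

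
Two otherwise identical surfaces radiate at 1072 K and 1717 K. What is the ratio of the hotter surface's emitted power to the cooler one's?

ratio ≈ 6.58

P ∝ T⁴, so the ratio is (1717/1072)⁴ = (1.602)⁴ = 6.58.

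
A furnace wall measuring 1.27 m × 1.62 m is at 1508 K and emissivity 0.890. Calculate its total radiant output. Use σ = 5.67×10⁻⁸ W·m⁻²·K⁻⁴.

A = 1.27 × 1.62 = 2.06 m².
P = εσAT⁴ = 0.890 × 5.67×10⁻⁸ × 2.06 × (1508)⁴ = 0.890 × 5.67×10⁻⁸ × 2.06 × 5.17×10^12.
P = 5.37×10^5 W.

P ≈ 5.37×10^5 W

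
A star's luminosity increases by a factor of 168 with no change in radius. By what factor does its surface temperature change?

P ∝ T⁴ ⇒ T ∝ P^(1/4), so T scales by (168)^(1/4) = 3.60.

factor ≈ 3.60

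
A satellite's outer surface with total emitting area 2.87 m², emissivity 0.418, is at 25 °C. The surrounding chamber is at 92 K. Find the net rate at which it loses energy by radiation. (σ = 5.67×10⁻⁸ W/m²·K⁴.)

Convert: 25 °C = 298 K.
Q = εσA(T⁴ − T_s⁴). T⁴ − T_s⁴ = (298)⁴ − (92)⁴ = 7.89×10^9 − 7.16×10^7 = 7.81×10^9 K⁴.
Q = 0.418 × 5.67×10⁻⁸ × 2.87 × 7.81×10^9 = 532 W.

Q ≈ 532 W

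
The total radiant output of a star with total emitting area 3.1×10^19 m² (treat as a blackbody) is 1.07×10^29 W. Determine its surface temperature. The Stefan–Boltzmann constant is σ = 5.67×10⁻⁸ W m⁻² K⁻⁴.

From P = σAT⁴, T = (P / σA)^(1/4) = (1.07×10^29 / (5.67×10⁻⁸ × 3.10×10^19))^(1/4).
T = (6.09×10^16)^(1/4) = 15700 K.

T ≈ 15700 K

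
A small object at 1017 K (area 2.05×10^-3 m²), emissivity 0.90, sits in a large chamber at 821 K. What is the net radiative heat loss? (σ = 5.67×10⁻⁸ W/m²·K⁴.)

Q = εσA(T⁴ − T_s⁴). T⁴ − T_s⁴ = (1017)⁴ − (821)⁴ = 1.07×10^12 − 4.54×10^11 = 6.15×10^11 K⁴.
Q = 0.90 × 5.67×10⁻⁸ × 2.05×10^-3 × 6.15×10^11 = 64.4 W.

Q ≈ 64.4 W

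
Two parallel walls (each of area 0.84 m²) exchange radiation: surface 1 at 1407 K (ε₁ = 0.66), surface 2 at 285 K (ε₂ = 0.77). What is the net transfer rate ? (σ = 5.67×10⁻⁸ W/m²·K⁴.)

Q ≈ 1.03×10^5 W

For two large parallel gray plates, q = σ(T₁⁴ − T₂⁴) / (1/ε₁ + 1/ε₂ − 1).
1/ε₁ + 1/ε₂ − 1 = 1/0.66 + 1/0.77 − 1 = 1.814.
T₁⁴ − T₂⁴ = 3.92×10^12 − 6.60×10^9 = 3.91×10^12 K⁴.
q = 5.67×10⁻⁸ × 3.91×10^12 / 1.814 = 1.22×10^5 W/m².
Q = q·A = 1.22×10^5 × 0.84 = 1.03×10^5 W.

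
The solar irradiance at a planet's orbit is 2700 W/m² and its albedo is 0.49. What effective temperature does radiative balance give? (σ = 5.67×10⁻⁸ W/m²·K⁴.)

T ≈ 279 K

Power absorbed = (1−a)S·πR²; power emitted = 4πR²σT⁴. Equating and cancelling πR²:
T = ((1−a)S / 4σ)^(1/4) = (1380 / (4 × 5.67×10⁻⁸))^(1/4) = (6.07×10^9)^(1/4).
T = 279 K.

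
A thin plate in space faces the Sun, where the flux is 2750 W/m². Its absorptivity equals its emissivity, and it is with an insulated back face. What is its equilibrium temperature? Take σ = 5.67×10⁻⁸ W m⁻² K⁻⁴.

T ≈ 469 K

Absorbed flux αS = emitted flux εσT⁴ (one radiating face); with α = ε, T = (S/σ)^(1/4).
T = (2750 / 5.67×10⁻⁸)^(1/4) = (4.85×10^10)^(1/4).
T = 469 K.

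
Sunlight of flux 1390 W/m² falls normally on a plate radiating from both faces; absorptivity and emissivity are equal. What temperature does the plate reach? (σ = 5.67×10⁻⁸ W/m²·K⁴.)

T ≈ 333 K

Absorbed flux αS = emitted flux 2εσT⁴ per unit area; with α = ε this gives T = (S/2σ)^(1/4).
T = (1390 / (2 × 5.67×10⁻⁸))^(1/4) = (1.23×10^10)^(1/4).
T = 333 K.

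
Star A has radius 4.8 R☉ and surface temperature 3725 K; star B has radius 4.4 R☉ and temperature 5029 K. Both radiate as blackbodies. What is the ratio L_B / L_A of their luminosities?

L_B/L_A ≈ 2.79

L = 4πR²σT⁴ ∝ R²T⁴, so L_B/L_A = (4.4/4.8)² × (5029/3725)⁴ = 0.840 × 3.32 = 2.79.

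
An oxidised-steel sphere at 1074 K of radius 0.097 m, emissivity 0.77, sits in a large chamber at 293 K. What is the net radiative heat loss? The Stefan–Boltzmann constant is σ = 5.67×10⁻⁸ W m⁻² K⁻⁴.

A = 4πr² = 4π × (0.097)² = 0.118 m².
Q = εσA(T⁴ − T_s⁴). T⁴ − T_s⁴ = (1074)⁴ − (293)⁴ = 1.33×10^12 − 7.37×10^9 = 1.32×10^12 K⁴.
Q = 0.77 × 5.67×10⁻⁸ × 0.118 × 1.32×10^12 = 6830 W.

Q ≈ 6830 W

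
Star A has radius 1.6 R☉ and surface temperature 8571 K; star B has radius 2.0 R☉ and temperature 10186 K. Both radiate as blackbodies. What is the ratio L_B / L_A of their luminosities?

L = 4πR²σT⁴ ∝ R²T⁴, so L_B/L_A = (2.0/1.6)² × (10186/8571)⁴ = 1.56 × 1.99 = 3.12.

L_B/L_A ≈ 3.12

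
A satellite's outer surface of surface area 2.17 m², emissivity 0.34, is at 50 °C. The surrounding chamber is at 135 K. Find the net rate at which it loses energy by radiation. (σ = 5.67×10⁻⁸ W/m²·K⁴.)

Convert: 50 °C = 323 K.
Q = εσA(T⁴ − T_s⁴). T⁴ − T_s⁴ = (323)⁴ − (135)⁴ = 1.09×10^10 − 3.32×10^8 = 1.06×10^10 K⁴.
Q = 0.34 × 5.67×10⁻⁸ × 2.17 × 1.06×10^10 = 441 W.

Q ≈ 441 W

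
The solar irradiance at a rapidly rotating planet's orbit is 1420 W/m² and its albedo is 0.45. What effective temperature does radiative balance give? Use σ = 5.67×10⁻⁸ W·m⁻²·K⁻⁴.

T ≈ 242 K

Power absorbed = (1−a)S·πR²; power emitted = 4πR²σT⁴. Equating and cancelling πR²:
T = ((1−a)S / 4σ)^(1/4) = (781 / (4 × 5.67×10⁻⁸))^(1/4) = (3.44×10^9)^(1/4).
T = 242 K.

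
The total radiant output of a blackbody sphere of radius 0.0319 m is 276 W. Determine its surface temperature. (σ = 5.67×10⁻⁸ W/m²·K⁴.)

T ≈ 785 K

A = 4πr² = 4π × (0.0319)² = 0.0128 m².
From P = σAT⁴, T = (P / σA)^(1/4) = (276 / (5.67×10⁻⁸ × 0.0128))^(1/4).
T = (3.81×10^11)^(1/4) = 785 K.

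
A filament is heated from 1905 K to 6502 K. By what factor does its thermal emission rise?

P ∝ T⁴, so the ratio is (6502/1905)⁴ = (3.413)⁴ = 136.

ratio ≈ 136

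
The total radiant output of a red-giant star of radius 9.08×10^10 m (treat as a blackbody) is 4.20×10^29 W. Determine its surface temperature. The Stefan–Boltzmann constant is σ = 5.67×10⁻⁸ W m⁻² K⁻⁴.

T ≈ 2910 K

A = 4πr² = 4π × (9.08×10^10)² = 1.04×10^23 m².
From P = σAT⁴, T = (P / σA)^(1/4) = (4.20×10^29 / (5.67×10⁻⁸ × 1.04×10^23))^(1/4).
T = (7.15×10^13)^(1/4) = 2910 K.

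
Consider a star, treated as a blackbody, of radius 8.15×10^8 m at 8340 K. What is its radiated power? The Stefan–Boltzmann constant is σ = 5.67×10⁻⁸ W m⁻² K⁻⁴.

P ≈ 2.29×10^27 W

A = 4πr² = 4π × (8.15×10^8)² = 8.35×10^18 m².
P = σAT⁴ = 5.67×10⁻⁸ × 8.35×10^18 × (8340)⁴ = 5.67×10⁻⁸ × 8.35×10^18 × 4.84×10^15.
P = 2.29×10^27 W.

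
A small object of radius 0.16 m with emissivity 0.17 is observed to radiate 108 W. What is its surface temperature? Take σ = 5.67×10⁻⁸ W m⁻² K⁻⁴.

A = 4πr² = 4π × (0.16)² = 0.322 m².
From P = εσAT⁴, T = (P / εσA)^(1/4) = (108 / (0.17 × 5.67×10⁻⁸ × 0.322))^(1/4).
T = (3.48×10^10)^(1/4) = 432 K.

T ≈ 432 K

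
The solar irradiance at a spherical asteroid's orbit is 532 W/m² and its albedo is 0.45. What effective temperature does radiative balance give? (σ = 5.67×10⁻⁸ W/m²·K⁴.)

T ≈ 190 K

Power absorbed = (1−a)S·πR²; power emitted = 4πR²σT⁴. Equating and cancelling πR²:
T = ((1−a)S / 4σ)^(1/4) = (293 / (4 × 5.67×10⁻⁸))^(1/4) = (1.29×10^9)^(1/4).
T = 190 K.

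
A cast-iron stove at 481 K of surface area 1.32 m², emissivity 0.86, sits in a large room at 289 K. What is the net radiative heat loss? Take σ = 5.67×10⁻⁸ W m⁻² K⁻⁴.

Q = εσA(T⁴ − T_s⁴). T⁴ − T_s⁴ = (481)⁴ − (289)⁴ = 5.35×10^10 − 6.98×10^9 = 4.66×10^10 K⁴.
Q = 0.86 × 5.67×10⁻⁸ × 1.32 × 4.66×10^10 = 3000 W.

Q ≈ 3000 W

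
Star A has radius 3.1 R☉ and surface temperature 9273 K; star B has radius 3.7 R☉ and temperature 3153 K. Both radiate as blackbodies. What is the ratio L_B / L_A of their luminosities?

L = 4πR²σT⁴ ∝ R²T⁴, so L_B/L_A = (3.7/3.1)² × (3153/9273)⁴ = 1.42 × 0.0134 = 0.0190.

L_B/L_A ≈ 0.0190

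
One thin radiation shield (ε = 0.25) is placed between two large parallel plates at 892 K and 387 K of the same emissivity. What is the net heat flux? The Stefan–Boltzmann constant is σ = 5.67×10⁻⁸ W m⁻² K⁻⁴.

Each of the 2 gaps contributes resistance (2/ε − 1) = 2/0.25 − 1 = 7.000; total = 14.00.
q = σ(T₁⁴ − T₂⁴) / 14.00 = 5.67×10⁻⁸ × 6.11×10^11 / 14.00 = 2470 W/m².

q ≈ 2470 W/m²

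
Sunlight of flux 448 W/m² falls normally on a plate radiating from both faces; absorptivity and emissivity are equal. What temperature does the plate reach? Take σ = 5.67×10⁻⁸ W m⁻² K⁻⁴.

Absorbed flux αS = emitted flux 2εσT⁴ per unit area; with α = ε this gives T = (S/2σ)^(1/4).
T = (448 / (2 × 5.67×10⁻⁸))^(1/4) = (3.95×10^9)^(1/4).
T = 251 K.

T ≈ 251 K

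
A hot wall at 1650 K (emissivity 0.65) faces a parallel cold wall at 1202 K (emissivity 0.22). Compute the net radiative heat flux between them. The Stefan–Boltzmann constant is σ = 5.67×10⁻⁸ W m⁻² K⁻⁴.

For two large parallel gray plates, q = σ(T₁⁴ − T₂⁴) / (1/ε₁ + 1/ε₂ − 1).
1/ε₁ + 1/ε₂ − 1 = 1/0.65 + 1/0.22 − 1 = 5.084.
T₁⁴ − T₂⁴ = 7.41×10^12 − 2.09×10^12 = 5.32×10^12 K⁴.
q = 5.67×10⁻⁸ × 5.32×10^12 / 5.084 = 59400 W/m².

q ≈ 59400 W/m²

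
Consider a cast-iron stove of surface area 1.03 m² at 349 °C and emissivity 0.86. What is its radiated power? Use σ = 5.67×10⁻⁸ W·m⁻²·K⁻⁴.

349 °C = 622 K.
Stefan–Boltzmann: P = εσAT⁴ = 0.86 × 5.67×10⁻⁸ × 1.03 × (622)⁴ = 0.86 × 5.67×10⁻⁸ × 1.03 × 1.50×10^11.
P = 7520 W.

P ≈ 7520 W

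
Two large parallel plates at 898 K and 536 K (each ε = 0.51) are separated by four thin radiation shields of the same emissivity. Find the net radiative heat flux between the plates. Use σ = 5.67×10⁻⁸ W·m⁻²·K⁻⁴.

Each of the 5 gaps contributes resistance (2/ε − 1) = 2/0.51 − 1 = 2.922; total = 14.61.
q = σ(T₁⁴ − T₂⁴) / 14.61 = 5.67×10⁻⁸ × 5.68×10^11 / 14.61 = 2200 W/m².

q ≈ 2200 W/m²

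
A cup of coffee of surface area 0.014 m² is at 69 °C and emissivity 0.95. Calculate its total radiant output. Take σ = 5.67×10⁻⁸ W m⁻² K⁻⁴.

P ≈ 10.3 W

69 °C = 342 K.
P = εσAT⁴ = 0.95 × 5.67×10⁻⁸ × 0.0140 × (342)⁴ = 0.95 × 5.67×10⁻⁸ × 0.0140 × 1.37×10^10.
P = 10.3 W.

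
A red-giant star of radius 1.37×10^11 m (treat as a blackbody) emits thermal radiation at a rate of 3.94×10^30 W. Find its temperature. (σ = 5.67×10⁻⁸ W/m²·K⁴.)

T ≈ 4140 K

A = 4πr² = 4π × (1.37×10^11)² = 2.36×10^23 m².
From P = σAT⁴, T = (P / σA)^(1/4) = (3.94×10^30 / (5.67×10⁻⁸ × 2.36×10^23))^(1/4).
T = (2.95×10^14)^(1/4) = 4140 K.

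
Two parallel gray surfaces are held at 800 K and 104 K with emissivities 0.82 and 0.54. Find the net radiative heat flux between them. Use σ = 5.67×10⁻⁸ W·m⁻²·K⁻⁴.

For two large parallel gray plates, q = σ(T₁⁴ − T₂⁴) / (1/ε₁ + 1/ε₂ − 1).
1/ε₁ + 1/ε₂ − 1 = 1/0.82 + 1/0.54 − 1 = 2.071.
T₁⁴ − T₂⁴ = 4.10×10^11 − 1.17×10^8 = 4.09×10^11 K⁴.
q = 5.67×10⁻⁸ × 4.09×10^11 / 2.071 = 11200 W/m².

q ≈ 11200 W/m²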